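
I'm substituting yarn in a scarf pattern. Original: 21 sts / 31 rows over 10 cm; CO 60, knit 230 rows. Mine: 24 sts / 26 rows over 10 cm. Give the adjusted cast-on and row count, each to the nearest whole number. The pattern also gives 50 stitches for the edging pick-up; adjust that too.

Stitches: 60 × 24/21 = 68.57 → 69.
Rows: 230 × 26/31 = 192.90 → 193.
edging pick-up: 50 × 24/21 = 57.14 → 57.

Cast on 69 stitches; work 193 rows; edging pick-up 57 stitches.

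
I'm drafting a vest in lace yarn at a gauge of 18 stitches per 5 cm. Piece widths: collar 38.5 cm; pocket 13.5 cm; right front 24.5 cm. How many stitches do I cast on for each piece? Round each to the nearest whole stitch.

collar 139; pocket 49; right front 88.

Rate = 18/5 = 3.6 sts per cm.
collar: 38.5 × 3.6 = 138.60 → 139.
pocket: 13.5 × 3.6 = 48.60 → 49.
right front: 24.5 × 3.6 = 88.20 → 88.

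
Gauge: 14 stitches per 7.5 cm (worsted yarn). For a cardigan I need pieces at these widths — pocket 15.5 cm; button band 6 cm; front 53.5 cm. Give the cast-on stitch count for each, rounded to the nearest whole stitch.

pocket 29; button band 11; front 100.

Rate = 14/7.5 = 1.867 sts per cm.
pocket: 15.5 × 1.867 = 28.93 → 29.
button band: 6 × 1.867 = 11.20 → 11.
front: 53.5 × 1.867 = 99.87 → 100.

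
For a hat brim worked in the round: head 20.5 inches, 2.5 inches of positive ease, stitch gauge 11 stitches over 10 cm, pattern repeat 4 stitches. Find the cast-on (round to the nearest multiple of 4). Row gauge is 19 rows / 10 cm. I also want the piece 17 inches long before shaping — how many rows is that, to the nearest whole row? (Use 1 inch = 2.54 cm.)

Cast on 64 stitches; work 82 rows.

Finished = 20.5 + 2.5 = 23 inches.
23 inches × 2.54 = 58.42 cm.
11/10 = 1.1 sts per cm; 58.42 × 1.1 = 64.26 sts.
Nearest multiple of 4 → 64.
17 inches = 43.18 cm; × 1.9 = 82.04 → 82 rows.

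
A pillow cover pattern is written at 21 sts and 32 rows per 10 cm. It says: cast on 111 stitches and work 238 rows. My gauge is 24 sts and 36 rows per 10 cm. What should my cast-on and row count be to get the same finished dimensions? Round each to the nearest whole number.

Stitches: 111 × 24/21 = 126.86 → 127.
Rows: 238 × 36/32 = 267.75 → 268.

Cast on 127 stitches; work 268 rows.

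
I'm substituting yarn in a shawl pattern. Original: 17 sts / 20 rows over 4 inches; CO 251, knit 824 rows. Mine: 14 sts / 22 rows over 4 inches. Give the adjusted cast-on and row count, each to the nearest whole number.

Stitches: 251 × 14/17 = 206.71 → 207.
Rows: 824 × 22/20 = 906.40 → 906.

Cast on 207 stitches; work 906 rows.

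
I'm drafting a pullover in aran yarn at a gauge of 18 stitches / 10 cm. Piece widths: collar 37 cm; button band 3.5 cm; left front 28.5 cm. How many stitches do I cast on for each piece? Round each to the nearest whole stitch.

collar 67; button band 6; left front 51.

Rate = 18/10 = 1.8 sts per cm.
collar: 37 × 1.8 = 66.60 → 67.
button band: 3.5 × 1.8 = 6.30 → 6.
left front: 28.5 × 1.8 = 51.30 → 51.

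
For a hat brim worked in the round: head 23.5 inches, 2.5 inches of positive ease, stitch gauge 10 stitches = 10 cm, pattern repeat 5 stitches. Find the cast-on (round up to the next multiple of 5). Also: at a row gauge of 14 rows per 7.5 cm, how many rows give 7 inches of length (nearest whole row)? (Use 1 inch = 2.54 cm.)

Finished = 23.5 + 2.5 = 26 inches.
26 inches × 2.54 = 66.04 cm.
10/10 = 1 sts per cm; 66.04 × 1 = 66.04 sts.
Next multiple of 5 → 70.
7 inches = 17.78 cm; × 1.867 = 33.19 → 33 rows.

Cast on 70 stitches; work 33 rows.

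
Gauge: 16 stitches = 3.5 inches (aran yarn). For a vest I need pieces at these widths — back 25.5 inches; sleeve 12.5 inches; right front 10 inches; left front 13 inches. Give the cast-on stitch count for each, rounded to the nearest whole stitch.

back 117; sleeve 57; right front 46; left front 59.

Rate = 16/3.5 = 4.571 sts per in.
back: 25.5 × 4.571 = 116.57 → 117.
sleeve: 12.5 × 4.571 = 57.14 → 57.
right front: 10 × 4.571 = 45.71 → 46.
left front: 13 × 4.571 = 59.43 → 59.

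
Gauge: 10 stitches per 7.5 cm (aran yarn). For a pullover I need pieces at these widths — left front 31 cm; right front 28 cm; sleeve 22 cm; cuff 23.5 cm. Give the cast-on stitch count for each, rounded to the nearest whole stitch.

Rate = 10/7.5 = 1.333 sts per cm.
left front: 31 × 1.333 = 41.33 → 41.
right front: 28 × 1.333 = 37.33 → 37.
sleeve: 22 × 1.333 = 29.33 → 29.
cuff: 23.5 × 1.333 = 31.33 → 31.

left front 41; right front 37; sleeve 29; cuff 31.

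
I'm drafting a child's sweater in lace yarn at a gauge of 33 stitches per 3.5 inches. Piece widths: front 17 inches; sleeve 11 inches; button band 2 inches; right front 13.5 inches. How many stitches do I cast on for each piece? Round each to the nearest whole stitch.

front 160; sleeve 104; button band 19; right front 127.

Rate = 33/3.5 = 9.429 sts per in.
front: 17 × 9.429 = 160.29 → 160.
sleeve: 11 × 9.429 = 103.71 → 104.
button band: 2 × 9.429 = 18.86 → 19.
right front: 13.5 × 9.429 = 127.29 → 127.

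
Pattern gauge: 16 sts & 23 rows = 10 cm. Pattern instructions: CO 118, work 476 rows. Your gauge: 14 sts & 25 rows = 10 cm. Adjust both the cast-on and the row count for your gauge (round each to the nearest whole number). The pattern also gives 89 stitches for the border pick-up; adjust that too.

Cast on 103 stitches; work 517 rows; border pick-up 78 stitches.

Stitches: 118 × 14/16 = 103.25 → 103.
Rows: 476 × 25/23 = 517.39 → 517.
border pick-up: 89 × 14/16 = 77.88 → 78.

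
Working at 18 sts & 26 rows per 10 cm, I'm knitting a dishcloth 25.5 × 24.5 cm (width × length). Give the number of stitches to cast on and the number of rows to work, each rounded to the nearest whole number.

Cast on 46 stitches and work 64 rows.

Stitch gauge = 18/10 = 1.8 sts/cm; 25.5 × 1.8 = 45.90 → 46 sts.
Row gauge = 26/10 = 2.6 rows/cm; 24.5 × 2.6 = 63.70 → 64 rows.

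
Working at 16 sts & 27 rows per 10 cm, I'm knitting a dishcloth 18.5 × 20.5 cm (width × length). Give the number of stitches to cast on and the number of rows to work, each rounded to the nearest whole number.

Cast on 30 stitches and work 55 rows.

Stitch gauge = 16/10 = 1.6 sts/cm; 18.5 × 1.6 = 29.60 → 30 sts.
Row gauge = 27/10 = 2.7 rows/cm; 20.5 × 2.7 = 55.35 → 55 rows.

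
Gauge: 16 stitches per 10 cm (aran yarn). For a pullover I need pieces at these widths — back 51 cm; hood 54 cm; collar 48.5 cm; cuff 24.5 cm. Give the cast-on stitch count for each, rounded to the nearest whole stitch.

back 82; hood 86; collar 78; cuff 39.

Rate = 16/10 = 1.6 sts per cm.
back: 51 × 1.6 = 81.60 → 82.
hood: 54 × 1.6 = 86.40 → 86.
collar: 48.5 × 1.6 = 77.60 → 78.
cuff: 24.5 × 1.6 = 39.20 → 39.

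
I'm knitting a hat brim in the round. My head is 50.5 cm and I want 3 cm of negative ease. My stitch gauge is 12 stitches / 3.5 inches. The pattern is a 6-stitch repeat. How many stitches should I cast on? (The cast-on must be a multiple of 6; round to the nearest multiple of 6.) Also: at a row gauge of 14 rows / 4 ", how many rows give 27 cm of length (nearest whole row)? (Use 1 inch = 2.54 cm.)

Finished = 50.5 − 3 = 47.5 cm.
47.5 cm × 1/2.54 = 18.70 inches.
12/3.5 = 3.429 sts per in; 18.70 × 3.429 = 64.12 sts.
Nearest multiple of 6 → 66.
27 cm = 10.63 inches; × 3.5 = 37.20 → 37 rows.

Cast on 66 stitches; work 37 rows.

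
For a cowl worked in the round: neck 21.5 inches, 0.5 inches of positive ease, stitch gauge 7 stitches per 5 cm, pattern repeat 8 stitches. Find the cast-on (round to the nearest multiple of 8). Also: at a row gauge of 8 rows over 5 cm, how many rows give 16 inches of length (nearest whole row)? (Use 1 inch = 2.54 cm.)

Cast on 80 stitches; work 65 rows.

Finished = 21.5 + 0.5 = 22 inches.
22 inches × 2.54 = 55.88 cm.
7/5 = 1.4 sts per cm; 55.88 × 1.4 = 78.23 sts.
Nearest multiple of 8 → 80.
16 inches = 40.64 cm; × 1.6 = 65.02 → 65 rows.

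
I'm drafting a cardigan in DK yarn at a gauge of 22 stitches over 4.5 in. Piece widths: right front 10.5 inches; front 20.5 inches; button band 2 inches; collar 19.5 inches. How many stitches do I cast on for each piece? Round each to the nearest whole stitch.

right front 51; front 100; button band 10; collar 95.

Rate = 22/4.5 = 4.889 sts per in.
right front: 10.5 × 4.889 = 51.33 → 51.
front: 20.5 × 4.889 = 100.22 → 100.
button band: 2 × 4.889 = 9.78 → 10.
collar: 19.5 × 4.889 = 95.33 → 95.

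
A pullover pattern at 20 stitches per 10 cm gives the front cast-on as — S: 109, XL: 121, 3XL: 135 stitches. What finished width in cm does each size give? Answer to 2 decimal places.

20/10 = 2 sts per cm.
S: 109 / 2 = 54.500 → 54.50 cm.
XL: 121 / 2 = 60.500 → 60.50 cm.
3XL: 135 / 2 = 67.500 → 67.50 cm.

S 54.50 cm; XL 60.50 cm; 3XL 67.50 cm.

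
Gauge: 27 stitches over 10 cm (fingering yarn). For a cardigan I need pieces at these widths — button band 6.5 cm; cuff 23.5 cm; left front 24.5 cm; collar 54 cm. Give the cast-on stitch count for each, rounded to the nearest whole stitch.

Rate = 27/10 = 2.7 sts per cm.
button band: 6.5 × 2.7 = 17.55 → 18.
cuff: 23.5 × 2.7 = 63.45 → 63.
left front: 24.5 × 2.7 = 66.15 → 66.
collar: 54 × 2.7 = 145.80 → 146.

button band 18; cuff 63; left front 66; collar 146.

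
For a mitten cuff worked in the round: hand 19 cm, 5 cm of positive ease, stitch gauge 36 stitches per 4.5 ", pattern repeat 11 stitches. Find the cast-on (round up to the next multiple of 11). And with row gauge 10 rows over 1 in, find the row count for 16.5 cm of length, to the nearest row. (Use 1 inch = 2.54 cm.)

Finished = 19 + 5 = 24 cm.
24 cm × 1/2.54 = 9.45 inches.
36/4.5 = 8 sts per in; 9.45 × 8 = 75.59 sts.
Next multiple of 11 → 77.
16.5 cm = 6.50 inches; × 10 = 64.96 → 65 rows.

Cast on 77 stitches; work 65 rows.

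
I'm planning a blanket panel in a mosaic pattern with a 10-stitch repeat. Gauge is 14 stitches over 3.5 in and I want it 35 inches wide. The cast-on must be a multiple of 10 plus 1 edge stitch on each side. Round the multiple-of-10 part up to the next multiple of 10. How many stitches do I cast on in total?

14 / 3.5 = 4 sts per inch.
35 × 4 = 140.00 sts.
Less 2 edge sts → 138.00 for the repeat.
Next multiple of 10: 140.
Add back 2 edge sts → 142.

CO 142 sts.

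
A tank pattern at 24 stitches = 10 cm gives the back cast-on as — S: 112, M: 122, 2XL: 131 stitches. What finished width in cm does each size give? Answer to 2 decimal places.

24/10 = 2.4 sts per cm.
S: 112 / 2.4 = 46.667 → 46.67 cm.
M: 122 / 2.4 = 50.833 → 50.83 cm.
2XL: 131 / 2.4 = 54.583 → 54.58 cm.

S 46.67 cm; M 50.83 cm; 2XL 54.58 cm.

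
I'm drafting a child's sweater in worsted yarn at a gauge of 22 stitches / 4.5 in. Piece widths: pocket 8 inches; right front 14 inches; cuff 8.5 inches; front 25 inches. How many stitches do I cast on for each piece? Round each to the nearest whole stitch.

Rate = 22/4.5 = 4.889 sts per in.
pocket: 8 × 4.889 = 39.11 → 39.
right front: 14 × 4.889 = 68.44 → 68.
cuff: 8.5 × 4.889 = 41.56 → 42.
front: 25 × 4.889 = 122.22 → 122.

pocket 39; right front 68; cuff 42; front 122.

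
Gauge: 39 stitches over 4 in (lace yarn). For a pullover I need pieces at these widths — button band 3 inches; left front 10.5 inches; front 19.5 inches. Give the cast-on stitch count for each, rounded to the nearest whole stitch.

button band 29; left front 102; front 190.

Rate = 39/4 = 9.75 sts per in.
button band: 3 × 9.75 = 29.25 → 29.
left front: 10.5 × 9.75 = 102.38 → 102.
front: 19.5 × 9.75 = 190.12 → 190.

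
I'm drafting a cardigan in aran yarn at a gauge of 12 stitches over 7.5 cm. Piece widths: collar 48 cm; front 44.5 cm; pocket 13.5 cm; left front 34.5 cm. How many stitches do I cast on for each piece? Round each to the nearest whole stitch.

collar 77; front 71; pocket 22; left front 55.

Rate = 12/7.5 = 1.6 sts per cm.
collar: 48 × 1.6 = 76.80 → 77.
front: 44.5 × 1.6 = 71.20 → 71.
pocket: 13.5 × 1.6 = 21.60 → 22.
left front: 34.5 × 1.6 = 55.20 → 55.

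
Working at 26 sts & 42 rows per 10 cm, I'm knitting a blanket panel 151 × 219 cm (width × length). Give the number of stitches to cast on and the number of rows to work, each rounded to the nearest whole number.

Cast on 393 stitches and work 920 rows.

Stitch gauge = 26/10 = 2.6 sts/cm; 151 × 2.6 = 392.60 → 393 sts.
Row gauge = 42/10 = 4.2 rows/cm; 219 × 4.2 = 919.80 → 920 rows.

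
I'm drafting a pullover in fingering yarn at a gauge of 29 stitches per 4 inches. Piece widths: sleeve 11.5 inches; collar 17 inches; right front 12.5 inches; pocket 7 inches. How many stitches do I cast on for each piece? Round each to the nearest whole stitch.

sleeve 83; collar 123; right front 91; pocket 51.

Rate = 29/4 = 7.25 sts per in.
sleeve: 11.5 × 7.25 = 83.38 → 83.
collar: 17 × 7.25 = 123.25 → 123.
right front: 12.5 × 7.25 = 90.62 → 91.
pocket: 7 × 7.25 = 50.75 → 51.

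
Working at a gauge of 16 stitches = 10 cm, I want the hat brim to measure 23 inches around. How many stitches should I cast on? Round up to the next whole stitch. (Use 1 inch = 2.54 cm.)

23 in = 58.42 cm.
16 stitches / 10 cm = 1.6 stitches per cm.
58.42 × 1.6 = 93.47 stitches.
Round up → 94.

94 stitches.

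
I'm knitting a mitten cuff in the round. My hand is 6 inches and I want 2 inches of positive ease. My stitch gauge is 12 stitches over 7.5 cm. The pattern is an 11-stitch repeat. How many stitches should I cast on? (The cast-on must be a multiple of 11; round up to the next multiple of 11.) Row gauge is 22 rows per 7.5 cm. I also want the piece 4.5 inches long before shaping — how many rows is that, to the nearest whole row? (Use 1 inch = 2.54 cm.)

Cast on 33 stitches; work 34 rows.

Finished = 6 + 2 = 8 inches.
8 inches × 2.54 = 20.32 cm.
12/7.5 = 1.6 sts per cm; 20.32 × 1.6 = 32.51 sts.
Next multiple of 11 → 33.
4.5 inches = 11.43 cm; × 2.933 = 33.53 → 34 rows.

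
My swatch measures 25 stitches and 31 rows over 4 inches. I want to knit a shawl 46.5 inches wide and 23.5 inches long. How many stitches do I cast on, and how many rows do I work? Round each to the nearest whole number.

Stitch gauge = 25/4 = 6.25 sts/in; 46.5 × 6.25 = 290.62 → 291 sts.
Row gauge = 31/4 = 7.75 rows/in; 23.5 × 7.75 = 182.12 → 182 rows.

Cast on 291 stitches and work 182 rows.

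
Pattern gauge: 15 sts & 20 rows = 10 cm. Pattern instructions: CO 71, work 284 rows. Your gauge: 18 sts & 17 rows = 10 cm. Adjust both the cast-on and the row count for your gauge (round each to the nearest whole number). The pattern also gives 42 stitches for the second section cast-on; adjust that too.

Stitches: 71 × 18/15 = 85.20 → 85.
Rows: 284 × 17/20 = 241.40 → 241.
second section cast-on: 42 × 18/15 = 50.40 → 50.

Cast on 85 stitches; work 241 rows; second section cast-on 50 stitches.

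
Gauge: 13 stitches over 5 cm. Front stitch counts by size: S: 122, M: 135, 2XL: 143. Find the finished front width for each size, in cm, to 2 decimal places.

S 46.92 cm; M 51.92 cm; 2XL 55.00 cm.

13/5 = 2.6 sts per cm.
S: 122 / 2.6 = 46.923 → 46.92 cm.
M: 135 / 2.6 = 51.923 → 51.92 cm.
2XL: 143 / 2.6 = 55.000 → 55.00 cm.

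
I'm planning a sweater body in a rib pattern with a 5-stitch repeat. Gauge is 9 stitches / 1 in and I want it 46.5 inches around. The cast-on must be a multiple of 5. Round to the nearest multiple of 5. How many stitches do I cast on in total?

420 stitches.

9 / 1 = 9 sts per inch.
46.5 × 9 = 418.50 sts.
Nearest multiple of 5: 420.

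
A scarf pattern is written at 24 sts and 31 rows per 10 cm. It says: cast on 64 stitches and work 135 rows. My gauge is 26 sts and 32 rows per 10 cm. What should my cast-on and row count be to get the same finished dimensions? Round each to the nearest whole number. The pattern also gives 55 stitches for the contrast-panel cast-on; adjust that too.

Cast on 69 stitches; work 139 rows; contrast-panel cast-on 60 stitches.

Stitches: 64 × 26/24 = 69.33 → 69.
Rows: 135 × 32/31 = 139.35 → 139.
contrast-panel cast-on: 55 × 26/24 = 59.58 → 60.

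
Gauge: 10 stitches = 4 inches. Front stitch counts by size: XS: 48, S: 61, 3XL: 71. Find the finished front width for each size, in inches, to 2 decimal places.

XS 19.20 inches; S 24.40 inches; 3XL 28.40 inches.

10/4 = 2.5 sts per in.
XS: 48 / 2.5 = 19.200 → 19.20 in.
S: 61 / 2.5 = 24.400 → 24.40 in.
3XL: 71 / 2.5 = 28.400 → 28.40 in.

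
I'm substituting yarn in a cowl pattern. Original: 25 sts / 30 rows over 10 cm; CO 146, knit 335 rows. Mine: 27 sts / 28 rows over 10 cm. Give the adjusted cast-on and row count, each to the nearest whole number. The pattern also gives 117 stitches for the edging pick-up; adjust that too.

Cast on 158 stitches; work 313 rows; edging pick-up 126 stitches.

Stitches: 146 × 27/25 = 157.68 → 158.
Rows: 335 × 28/30 = 312.67 → 313.
edging pick-up: 117 × 27/25 = 126.36 → 126.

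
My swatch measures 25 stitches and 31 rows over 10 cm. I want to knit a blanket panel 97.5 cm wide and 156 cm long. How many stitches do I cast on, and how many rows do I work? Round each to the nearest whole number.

Cast on 244 stitches and work 484 rows.

Stitch gauge = 25/10 = 2.5 sts/cm; 97.5 × 2.5 = 243.75 → 244 sts.
Row gauge = 31/10 = 3.1 rows/cm; 156 × 3.1 = 483.60 → 484 rows.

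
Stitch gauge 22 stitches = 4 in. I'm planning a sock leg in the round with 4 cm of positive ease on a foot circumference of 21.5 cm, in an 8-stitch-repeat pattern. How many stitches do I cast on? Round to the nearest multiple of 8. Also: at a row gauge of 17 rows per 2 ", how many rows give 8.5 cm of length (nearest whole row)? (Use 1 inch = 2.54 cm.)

Finished = 21.5 + 4 = 25.5 cm.
25.5 cm × 1/2.54 = 10.04 inches.
22/4 = 5.5 sts per in; 10.04 × 5.5 = 55.22 sts.
Nearest multiple of 8 → 56.
8.5 cm = 3.35 inches; × 8.5 = 28.44 → 28 rows.

Cast on 56 stitches; work 28 rows.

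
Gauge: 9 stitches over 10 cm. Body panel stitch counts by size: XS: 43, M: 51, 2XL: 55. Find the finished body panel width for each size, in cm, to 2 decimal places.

9/10 = 0.9 sts per cm.
XS: 43 / 0.9 = 47.778 → 47.78 cm.
M: 51 / 0.9 = 56.667 → 56.67 cm.
2XL: 55 / 0.9 = 61.111 → 61.11 cm.

XS 47.78 cm; M 56.67 cm; 2XL 61.11 cm.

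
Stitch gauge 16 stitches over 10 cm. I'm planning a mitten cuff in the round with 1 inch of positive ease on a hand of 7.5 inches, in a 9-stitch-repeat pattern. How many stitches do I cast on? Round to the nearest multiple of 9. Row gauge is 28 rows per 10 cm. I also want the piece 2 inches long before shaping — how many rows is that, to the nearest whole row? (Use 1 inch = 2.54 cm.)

Cast on 36 stitches; work 14 rows.

Finished = 7.5 + 1 = 8.5 inches.
8.5 inches × 2.54 = 21.59 cm.
16/10 = 1.6 sts per cm; 21.59 × 1.6 = 34.54 sts.
Nearest multiple of 9 → 36.
2 inches = 5.08 cm; × 2.8 = 14.22 → 14 rows.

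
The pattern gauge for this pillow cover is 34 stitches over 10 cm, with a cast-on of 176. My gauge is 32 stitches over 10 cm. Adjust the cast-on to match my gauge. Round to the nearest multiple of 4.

CO 164 sts.

Scale factor = 32 / 34 = 0.941.
176 × 32 / 34 = 165.65 sts.
→ 164 sts.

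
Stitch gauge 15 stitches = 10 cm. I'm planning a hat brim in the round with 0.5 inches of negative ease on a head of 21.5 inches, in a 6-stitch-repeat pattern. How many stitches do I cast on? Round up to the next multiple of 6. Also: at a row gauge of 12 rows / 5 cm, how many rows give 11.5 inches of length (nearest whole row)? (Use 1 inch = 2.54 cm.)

Cast on 84 stitches; work 70 rows.

Finished = 21.5 − 0.5 = 21 inches.
21 inches × 2.54 = 53.34 cm.
15/10 = 1.5 sts per cm; 53.34 × 1.5 = 80.01 sts.
Next multiple of 6 → 84.
11.5 inches = 29.21 cm; × 2.4 = 70.10 → 70 rows.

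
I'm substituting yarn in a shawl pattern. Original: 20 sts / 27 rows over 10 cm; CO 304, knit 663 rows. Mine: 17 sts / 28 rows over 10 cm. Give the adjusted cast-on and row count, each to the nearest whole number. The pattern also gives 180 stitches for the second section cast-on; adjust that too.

Cast on 258 stitches; work 688 rows; second section cast-on 153 stitches.

Stitches: 304 × 17/20 = 258.40 → 258.
Rows: 663 × 28/27 = 687.56 → 688.
second section cast-on: 180 × 17/20 = 153.00 → 153.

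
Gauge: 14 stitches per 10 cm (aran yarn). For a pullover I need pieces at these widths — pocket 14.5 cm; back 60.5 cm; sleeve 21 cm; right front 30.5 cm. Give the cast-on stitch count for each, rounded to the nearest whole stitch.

pocket 20; back 85; sleeve 29; right front 43.

Rate = 14/10 = 1.4 sts per cm.
pocket: 14.5 × 1.4 = 20.30 → 20.
back: 60.5 × 1.4 = 84.70 → 85.
sleeve: 21 × 1.4 = 29.40 → 29.
right front: 30.5 × 1.4 = 42.70 → 43.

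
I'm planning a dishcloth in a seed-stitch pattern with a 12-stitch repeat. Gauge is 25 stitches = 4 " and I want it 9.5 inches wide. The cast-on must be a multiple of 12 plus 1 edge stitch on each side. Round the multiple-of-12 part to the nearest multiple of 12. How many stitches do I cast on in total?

25 / 4 = 6.25 sts per inch.
9.5 × 6.25 = 59.38 sts.
Less 2 edge sts → 57.38 for the repeat.
Nearest multiple of 12: 60.
Add back 2 edge sts → 62.

CO 62 sts.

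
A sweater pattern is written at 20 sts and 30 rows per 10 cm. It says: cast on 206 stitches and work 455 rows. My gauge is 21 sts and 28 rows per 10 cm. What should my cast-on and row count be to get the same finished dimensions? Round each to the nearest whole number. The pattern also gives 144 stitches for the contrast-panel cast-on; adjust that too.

Stitches: 206 × 21/20 = 216.30 → 216.
Rows: 455 × 28/30 = 424.67 → 425.
contrast-panel cast-on: 144 × 21/20 = 151.20 → 151.

Cast on 216 stitches; work 425 rows; contrast-panel cast-on 151 stitches.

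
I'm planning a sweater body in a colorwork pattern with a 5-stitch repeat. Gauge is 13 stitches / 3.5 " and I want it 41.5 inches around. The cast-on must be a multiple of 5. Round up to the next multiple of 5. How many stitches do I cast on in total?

Cast on 155 stitches.

13 / 3.5 = 3.714 sts per inch.
41.5 × 3.714 = 154.14 sts.
Next multiple of 5: 155.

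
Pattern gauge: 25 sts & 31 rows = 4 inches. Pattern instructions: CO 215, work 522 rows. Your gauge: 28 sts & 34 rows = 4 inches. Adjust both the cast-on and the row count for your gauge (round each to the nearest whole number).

Cast on 241 stitches; work 573 rows.

Stitches: 215 × 28/25 = 240.80 → 241.
Rows: 522 × 34/31 = 572.52 → 573.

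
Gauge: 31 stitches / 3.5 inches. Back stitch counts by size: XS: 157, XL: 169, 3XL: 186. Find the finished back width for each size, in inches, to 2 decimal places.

31/3.5 = 8.857 sts per in.
XS: 157 / 8.857 = 17.726 → 17.73 in.
XL: 169 / 8.857 = 19.081 → 19.08 in.
3XL: 186 / 8.857 = 21.000 → 21.00 in.

XS 17.73 inches; XL 19.08 inches; 3XL 21.00 inches.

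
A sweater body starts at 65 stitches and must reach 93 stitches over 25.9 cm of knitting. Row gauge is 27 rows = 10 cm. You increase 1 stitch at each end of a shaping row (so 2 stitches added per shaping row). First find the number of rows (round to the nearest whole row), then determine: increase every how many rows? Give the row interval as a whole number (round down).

Rows = 25.9 × 2.7 = 69.9 → 70 rows.
Stitches to add: 28 → 14 shaping rows (at 2 st each).
70 / 14 = 5.00 → every 5 rows.

Increase every 5th row.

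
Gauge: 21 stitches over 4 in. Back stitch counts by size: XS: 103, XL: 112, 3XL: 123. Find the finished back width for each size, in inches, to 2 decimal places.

XS 19.62 inches; XL 21.33 inches; 3XL 23.43 inches.

21/4 = 5.25 sts per in.
XS: 103 / 5.25 = 19.619 → 19.62 in.
XL: 112 / 5.25 = 21.333 → 21.33 in.
3XL: 123 / 5.25 = 23.429 → 23.43 in.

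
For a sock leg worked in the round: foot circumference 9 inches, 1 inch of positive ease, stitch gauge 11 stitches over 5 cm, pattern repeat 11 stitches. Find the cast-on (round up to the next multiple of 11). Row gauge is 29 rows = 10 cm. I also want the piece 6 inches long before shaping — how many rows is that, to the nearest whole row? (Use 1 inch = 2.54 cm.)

Finished = 9 + 1 = 10 inches.
10 inches × 2.54 = 25.40 cm.
11/5 = 2.2 sts per cm; 25.40 × 2.2 = 55.88 sts.
Next multiple of 11 → 66.
6 inches = 15.24 cm; × 2.9 = 44.20 → 44 rows.

Cast on 66 stitches; work 44 rows.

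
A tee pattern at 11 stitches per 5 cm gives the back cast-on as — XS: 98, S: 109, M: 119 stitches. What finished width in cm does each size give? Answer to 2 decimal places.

XS 44.55 cm; S 49.55 cm; M 54.09 cm.

11/5 = 2.2 sts per cm.
XS: 98 / 2.2 = 44.545 → 44.55 cm.
S: 109 / 2.2 = 49.545 → 49.55 cm.
M: 119 / 2.2 = 54.091 → 54.09 cm.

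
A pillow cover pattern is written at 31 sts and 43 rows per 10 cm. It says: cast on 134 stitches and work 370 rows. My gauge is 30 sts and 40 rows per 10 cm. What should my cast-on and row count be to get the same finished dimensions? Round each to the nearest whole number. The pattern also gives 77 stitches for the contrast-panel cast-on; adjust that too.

Cast on 130 stitches; work 344 rows; contrast-panel cast-on 75 stitches.

Stitches: 134 × 30/31 = 129.68 → 130.
Rows: 370 × 40/43 = 344.19 → 344.
contrast-panel cast-on: 77 × 30/31 = 74.52 → 75.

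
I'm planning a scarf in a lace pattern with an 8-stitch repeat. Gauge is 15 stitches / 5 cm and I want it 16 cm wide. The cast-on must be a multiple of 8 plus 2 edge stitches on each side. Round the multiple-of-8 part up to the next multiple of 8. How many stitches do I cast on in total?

52 stitches.

15 / 5 = 3 sts per cm.
16 × 3 = 48.00 sts.
Less 4 edge sts → 44.00 for the repeat.
Next multiple of 8: 48.
Add back 4 edge sts → 52.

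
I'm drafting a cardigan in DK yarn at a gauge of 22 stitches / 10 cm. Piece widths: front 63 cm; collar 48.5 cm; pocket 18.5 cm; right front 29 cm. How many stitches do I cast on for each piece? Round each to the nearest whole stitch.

Rate = 22/10 = 2.2 sts per cm.
front: 63 × 2.2 = 138.60 → 139.
collar: 48.5 × 2.2 = 106.70 → 107.
pocket: 18.5 × 2.2 = 40.70 → 41.
right front: 29 × 2.2 = 63.80 → 64.

front 139; collar 107; pocket 41; right front 64.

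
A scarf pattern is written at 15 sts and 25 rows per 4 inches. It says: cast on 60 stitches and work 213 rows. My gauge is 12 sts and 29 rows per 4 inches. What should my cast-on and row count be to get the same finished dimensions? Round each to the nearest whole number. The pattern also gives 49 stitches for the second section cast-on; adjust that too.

Cast on 48 stitches; work 247 rows; second section cast-on 39 stitches.

Stitches: 60 × 12/15 = 48.00 → 48.
Rows: 213 × 29/25 = 247.08 → 247.
second section cast-on: 49 × 12/15 = 39.20 → 39.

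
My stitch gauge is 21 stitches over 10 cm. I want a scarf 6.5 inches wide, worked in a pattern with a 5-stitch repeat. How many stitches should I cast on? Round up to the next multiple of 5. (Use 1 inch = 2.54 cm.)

6.5 in = 6.5 × 2.54 = 16.51 cm.
21 / 10 = 2.1 sts/cm.
16.51 × 2.1 = 34.67 sts.
→ 35.

35 stitches.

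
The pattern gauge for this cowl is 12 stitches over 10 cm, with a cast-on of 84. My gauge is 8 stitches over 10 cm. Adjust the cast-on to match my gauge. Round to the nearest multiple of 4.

Scale factor = 8 / 12 = 0.667.
84 × 8 / 12 = 56.00 sts.

56 stitches.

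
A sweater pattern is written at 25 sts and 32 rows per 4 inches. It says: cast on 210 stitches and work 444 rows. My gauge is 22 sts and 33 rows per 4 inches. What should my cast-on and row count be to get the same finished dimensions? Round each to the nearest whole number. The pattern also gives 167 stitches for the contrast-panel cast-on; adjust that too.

Stitches: 210 × 22/25 = 184.80 → 185.
Rows: 444 × 33/32 = 457.88 → 458.
contrast-panel cast-on: 167 × 22/25 = 146.96 → 147.

Cast on 185 stitches; work 458 rows; contrast-panel cast-on 147 stitches.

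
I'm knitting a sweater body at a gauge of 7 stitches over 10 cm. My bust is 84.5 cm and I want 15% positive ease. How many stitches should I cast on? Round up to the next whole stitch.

Finished = 84.5 × 1.15 = 97.17 cm.
7 / 10 = 0.7 sts per cm.
97.17 × 0.7 = 68.02 sts.
→ 69 sts.

CO 69 sts.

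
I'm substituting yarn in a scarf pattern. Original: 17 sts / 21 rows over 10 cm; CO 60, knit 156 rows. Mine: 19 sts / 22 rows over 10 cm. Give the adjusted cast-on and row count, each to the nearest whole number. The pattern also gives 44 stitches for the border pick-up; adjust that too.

Stitches: 60 × 19/17 = 67.06 → 67.
Rows: 156 × 22/21 = 163.43 → 163.
border pick-up: 44 × 19/17 = 49.18 → 49.

Cast on 67 stitches; work 163 rows; border pick-up 49 stitches.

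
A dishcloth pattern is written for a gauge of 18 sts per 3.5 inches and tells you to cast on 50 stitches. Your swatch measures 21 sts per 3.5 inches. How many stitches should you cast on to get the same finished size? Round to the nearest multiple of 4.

Cast on 60 stitches.

Scale factor = 21 / 18 = 1.167.
50 × 21 / 18 = 58.33 sts.
→ 60 sts.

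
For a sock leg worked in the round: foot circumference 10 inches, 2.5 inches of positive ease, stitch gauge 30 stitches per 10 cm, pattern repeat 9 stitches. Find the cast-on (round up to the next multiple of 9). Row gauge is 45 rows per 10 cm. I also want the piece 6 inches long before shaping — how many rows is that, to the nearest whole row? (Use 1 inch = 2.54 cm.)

Finished = 10 + 2.5 = 12.5 inches.
12.5 inches × 2.54 = 31.75 cm.
30/10 = 3 sts per cm; 31.75 × 3 = 95.25 sts.
Next multiple of 9 → 99.
6 inches = 15.24 cm; × 4.5 = 68.58 → 69 rows.

Cast on 99 stitches; work 69 rows.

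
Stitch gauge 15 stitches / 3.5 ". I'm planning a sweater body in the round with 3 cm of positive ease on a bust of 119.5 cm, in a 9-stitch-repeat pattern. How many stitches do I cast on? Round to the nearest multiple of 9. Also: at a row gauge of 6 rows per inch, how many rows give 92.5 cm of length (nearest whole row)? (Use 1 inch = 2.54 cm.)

Finished = 119.5 + 3 = 122.5 cm.
122.5 cm × 1/2.54 = 48.23 inches.
15/3.5 = 4.286 sts per in; 48.23 × 4.286 = 206.69 sts.
Nearest multiple of 9 → 207.
92.5 cm = 36.42 inches; × 6 = 218.50 → 219 rows.

Cast on 207 stitches; work 219 rows.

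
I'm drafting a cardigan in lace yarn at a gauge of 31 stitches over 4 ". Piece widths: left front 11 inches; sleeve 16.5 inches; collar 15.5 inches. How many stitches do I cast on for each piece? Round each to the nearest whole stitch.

Rate = 31/4 = 7.75 sts per in.
left front: 11 × 7.75 = 85.25 → 85.
sleeve: 16.5 × 7.75 = 127.88 → 128.
collar: 15.5 × 7.75 = 120.12 → 120.

left front 85; sleeve 128; collar 120.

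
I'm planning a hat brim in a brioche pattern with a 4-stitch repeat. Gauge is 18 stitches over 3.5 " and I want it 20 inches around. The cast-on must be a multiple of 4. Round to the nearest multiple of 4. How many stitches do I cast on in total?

Cast on 104 stitches.

18 / 3.5 = 5.143 sts per inch.
20 × 5.143 = 102.86 sts.
Nearest multiple of 4: 104.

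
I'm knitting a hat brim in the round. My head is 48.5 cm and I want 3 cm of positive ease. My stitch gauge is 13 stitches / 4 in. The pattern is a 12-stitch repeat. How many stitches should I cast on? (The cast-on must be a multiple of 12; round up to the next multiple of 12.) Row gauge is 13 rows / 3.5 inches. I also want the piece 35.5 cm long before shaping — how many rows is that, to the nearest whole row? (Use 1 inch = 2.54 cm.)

Finished = 48.5 + 3 = 51.5 cm.
51.5 cm × 1/2.54 = 20.28 inches.
13/4 = 3.25 sts per in; 20.28 × 3.25 = 65.90 sts.
Next multiple of 12 → 72.
35.5 cm = 13.98 inches; × 3.714 = 51.91 → 52 rows.

Cast on 72 stitches; work 52 rows.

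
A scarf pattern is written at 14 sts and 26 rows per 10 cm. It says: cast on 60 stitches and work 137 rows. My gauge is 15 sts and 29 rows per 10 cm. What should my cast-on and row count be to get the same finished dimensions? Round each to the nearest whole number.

Stitches: 60 × 15/14 = 64.29 → 64.
Rows: 137 × 29/26 = 152.81 → 153.

Cast on 64 stitches; work 153 rows.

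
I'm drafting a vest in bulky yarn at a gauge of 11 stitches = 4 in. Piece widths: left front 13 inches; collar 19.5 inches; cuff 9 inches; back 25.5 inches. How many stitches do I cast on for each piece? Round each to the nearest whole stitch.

Rate = 11/4 = 2.75 sts per in.
left front: 13 × 2.75 = 35.75 → 36.
collar: 19.5 × 2.75 = 53.62 → 54.
cuff: 9 × 2.75 = 24.75 → 25.
back: 25.5 × 2.75 = 70.12 → 70.

left front 36; collar 54; cuff 25; back 70.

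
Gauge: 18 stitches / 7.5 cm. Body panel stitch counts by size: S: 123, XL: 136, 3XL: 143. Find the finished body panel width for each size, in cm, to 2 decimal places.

S 51.25 cm; XL 56.67 cm; 3XL 59.58 cm.

18/7.5 = 2.4 sts per cm.
S: 123 / 2.4 = 51.250 → 51.25 cm.
XL: 136 / 2.4 = 56.667 → 56.67 cm.
3XL: 143 / 2.4 = 59.583 → 59.58 cm.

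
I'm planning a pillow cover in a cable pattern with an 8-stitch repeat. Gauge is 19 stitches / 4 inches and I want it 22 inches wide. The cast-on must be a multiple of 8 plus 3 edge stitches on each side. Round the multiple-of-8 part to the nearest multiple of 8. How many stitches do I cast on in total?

19 / 4 = 4.75 sts per inch.
22 × 4.75 = 104.50 sts.
Less 6 edge sts → 98.50 for the repeat.
Nearest multiple of 8: 96.
Add back 6 edge sts → 102.

CO 102 sts.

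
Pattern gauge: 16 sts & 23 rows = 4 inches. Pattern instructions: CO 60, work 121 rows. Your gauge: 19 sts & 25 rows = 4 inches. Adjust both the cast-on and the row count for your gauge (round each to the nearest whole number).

Cast on 71 stitches; work 132 rows.

Stitches: 60 × 19/16 = 71.25 → 71.
Rows: 121 × 25/23 = 131.52 → 132.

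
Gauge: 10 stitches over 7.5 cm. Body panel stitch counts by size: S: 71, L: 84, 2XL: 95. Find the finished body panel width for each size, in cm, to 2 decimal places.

10/7.5 = 1.333 sts per cm.
S: 71 / 1.333 = 53.250 → 53.25 cm.
L: 84 / 1.333 = 63.000 → 63.00 cm.
2XL: 95 / 1.333 = 71.250 → 71.25 cm.

S 53.25 cm; L 63.00 cm; 2XL 71.25 cm.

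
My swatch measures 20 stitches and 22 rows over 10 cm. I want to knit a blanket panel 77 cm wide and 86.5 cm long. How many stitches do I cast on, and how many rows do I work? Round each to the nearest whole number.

Cast on 154 stitches and work 190 rows.

Stitch gauge = 20/10 = 2 sts/cm; 77 × 2 = 154.00 → 154 sts.
Row gauge = 22/10 = 2.2 rows/cm; 86.5 × 2.2 = 190.30 → 190 rows.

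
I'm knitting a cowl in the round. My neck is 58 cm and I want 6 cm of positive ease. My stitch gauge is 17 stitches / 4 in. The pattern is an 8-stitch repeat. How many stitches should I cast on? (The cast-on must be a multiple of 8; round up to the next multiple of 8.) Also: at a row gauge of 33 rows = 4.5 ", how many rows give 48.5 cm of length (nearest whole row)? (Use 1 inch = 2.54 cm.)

Cast on 112 stitches; work 140 rows.

Finished = 58 + 6 = 64 cm.
64 cm × 1/2.54 = 25.20 inches.
17/4 = 4.25 sts per in; 25.20 × 4.25 = 107.09 sts.
Next multiple of 8 → 112.
48.5 cm = 19.09 inches; × 7.333 = 140.03 → 140 rows.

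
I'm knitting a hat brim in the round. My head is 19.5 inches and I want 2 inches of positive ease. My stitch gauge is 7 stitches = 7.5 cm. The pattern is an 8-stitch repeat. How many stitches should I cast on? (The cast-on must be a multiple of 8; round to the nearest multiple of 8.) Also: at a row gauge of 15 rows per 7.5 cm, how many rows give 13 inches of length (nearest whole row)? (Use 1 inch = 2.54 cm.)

Finished = 19.5 + 2 = 21.5 inches.
21.5 inches × 2.54 = 54.61 cm.
7/7.5 = 0.933 sts per cm; 54.61 × 0.933 = 50.97 sts.
Nearest multiple of 8 → 48.
13 inches = 33.02 cm; × 2 = 66.04 → 66 rows.

Cast on 48 stitches; work 66 rows.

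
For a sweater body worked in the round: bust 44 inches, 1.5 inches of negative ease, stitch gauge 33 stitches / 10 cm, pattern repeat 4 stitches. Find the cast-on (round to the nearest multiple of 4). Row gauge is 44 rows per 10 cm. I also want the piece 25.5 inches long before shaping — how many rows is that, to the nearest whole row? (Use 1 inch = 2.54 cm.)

Finished = 44 − 1.5 = 42.5 inches.
42.5 inches × 2.54 = 107.95 cm.
33/10 = 3.3 sts per cm; 107.95 × 3.3 = 356.24 sts.
Nearest multiple of 4 → 356.
25.5 inches = 64.77 cm; × 4.4 = 284.99 → 285 rows.

Cast on 356 stitches; work 285 rows.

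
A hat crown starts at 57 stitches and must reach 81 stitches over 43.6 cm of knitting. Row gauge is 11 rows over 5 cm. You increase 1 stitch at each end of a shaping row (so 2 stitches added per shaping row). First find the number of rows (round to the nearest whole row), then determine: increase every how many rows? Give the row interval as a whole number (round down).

Rows = 43.6 × 2.2 = 95.9 → 96 rows.
Stitches to add: 24 → 12 shaping rows (at 2 st each).
96 / 12 = 8.00 → every 8 rows.

Increase every 8th row.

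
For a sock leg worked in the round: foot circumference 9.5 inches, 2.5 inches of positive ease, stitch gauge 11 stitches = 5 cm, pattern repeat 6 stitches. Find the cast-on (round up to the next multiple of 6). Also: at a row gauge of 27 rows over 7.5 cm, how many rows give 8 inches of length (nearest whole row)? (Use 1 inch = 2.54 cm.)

Finished = 9.5 + 2.5 = 12 inches.
12 inches × 2.54 = 30.48 cm.
11/5 = 2.2 sts per cm; 30.48 × 2.2 = 67.06 sts.
Next multiple of 6 → 72.
8 inches = 20.32 cm; × 3.6 = 73.15 → 73 rows.

Cast on 72 stitches; work 73 rows.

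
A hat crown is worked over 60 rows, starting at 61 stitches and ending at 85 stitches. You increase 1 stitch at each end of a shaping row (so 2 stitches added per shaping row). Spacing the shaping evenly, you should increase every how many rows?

Stitches to add: |85 − 61| = 24.
Shaping rows needed: 24 / 2 = 12.
60 rows / 12 = every 5 rows.

Increase every 5th row.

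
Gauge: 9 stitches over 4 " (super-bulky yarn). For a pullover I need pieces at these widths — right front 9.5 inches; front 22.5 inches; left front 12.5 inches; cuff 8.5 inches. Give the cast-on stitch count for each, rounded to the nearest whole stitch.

Rate = 9/4 = 2.25 sts per in.
right front: 9.5 × 2.25 = 21.38 → 21.
front: 22.5 × 2.25 = 50.62 → 51.
left front: 12.5 × 2.25 = 28.12 → 28.
cuff: 8.5 × 2.25 = 19.12 → 19.

right front 21; front 51; left front 28; cuff 19.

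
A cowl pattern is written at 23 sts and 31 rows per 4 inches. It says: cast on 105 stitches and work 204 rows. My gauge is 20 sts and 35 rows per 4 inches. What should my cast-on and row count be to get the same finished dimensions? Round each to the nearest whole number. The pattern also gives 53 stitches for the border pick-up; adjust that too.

Cast on 91 stitches; work 230 rows; border pick-up 46 stitches.

Stitches: 105 × 20/23 = 91.30 → 91.
Rows: 204 × 35/31 = 230.32 → 230.
border pick-up: 53 × 20/23 = 46.09 → 46.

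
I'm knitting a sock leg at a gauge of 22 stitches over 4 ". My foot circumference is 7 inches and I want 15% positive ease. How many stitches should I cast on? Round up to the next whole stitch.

Cast on 45 stitches.

Finished = 7 × 1.15 = 8.05 in.
22 / 4 = 5.5 sts per inch.
8.05 × 5.5 = 44.27 sts.
→ 45 sts.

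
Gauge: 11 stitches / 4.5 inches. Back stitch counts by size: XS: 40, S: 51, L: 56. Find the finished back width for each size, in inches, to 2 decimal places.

XS 16.36 inches; S 20.86 inches; L 22.91 inches.

11/4.5 = 2.444 sts per in.
XS: 40 / 2.444 = 16.364 → 16.36 in.
S: 51 / 2.444 = 20.864 → 20.86 in.
L: 56 / 2.444 = 22.909 → 22.91 in.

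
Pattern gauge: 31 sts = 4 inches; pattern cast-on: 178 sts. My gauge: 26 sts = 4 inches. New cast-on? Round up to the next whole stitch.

Scale factor = 26 / 31 = 0.839.
178 × 26 / 31 = 149.29 sts.
→ 150 sts.

CO 150 sts.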